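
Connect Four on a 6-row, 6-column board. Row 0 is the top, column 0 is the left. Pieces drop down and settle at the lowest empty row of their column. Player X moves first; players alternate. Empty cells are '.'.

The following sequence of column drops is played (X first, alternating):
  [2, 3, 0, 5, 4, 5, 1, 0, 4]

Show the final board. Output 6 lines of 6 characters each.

Answer: ......
......
......
......
O...XO
XXXOXO

Derivation:
Move 1: X drops in col 2, lands at row 5
Move 2: O drops in col 3, lands at row 5
Move 3: X drops in col 0, lands at row 5
Move 4: O drops in col 5, lands at row 5
Move 5: X drops in col 4, lands at row 5
Move 6: O drops in col 5, lands at row 4
Move 7: X drops in col 1, lands at row 5
Move 8: O drops in col 0, lands at row 4
Move 9: X drops in col 4, lands at row 4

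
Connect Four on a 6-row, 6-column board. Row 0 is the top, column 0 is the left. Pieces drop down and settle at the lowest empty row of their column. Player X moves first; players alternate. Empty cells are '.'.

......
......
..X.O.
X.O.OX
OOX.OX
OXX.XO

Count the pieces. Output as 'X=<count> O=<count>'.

X=8 O=8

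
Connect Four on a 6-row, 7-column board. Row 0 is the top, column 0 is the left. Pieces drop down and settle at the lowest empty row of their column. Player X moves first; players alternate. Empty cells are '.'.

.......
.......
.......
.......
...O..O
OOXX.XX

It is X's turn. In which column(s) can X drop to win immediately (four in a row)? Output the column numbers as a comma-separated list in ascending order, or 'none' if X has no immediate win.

Answer: 4

Derivation:
col 0: drop X → no win
col 1: drop X → no win
col 2: drop X → no win
col 3: drop X → no win
col 4: drop X → WIN!
col 5: drop X → no win
col 6: drop X → no win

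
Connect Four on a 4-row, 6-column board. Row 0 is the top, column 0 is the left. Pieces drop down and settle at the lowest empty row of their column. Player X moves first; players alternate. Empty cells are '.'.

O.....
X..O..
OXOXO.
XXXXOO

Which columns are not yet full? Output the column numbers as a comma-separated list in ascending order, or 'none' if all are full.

col 0: top cell = 'O' → FULL
col 1: top cell = '.' → open
col 2: top cell = '.' → open
col 3: top cell = '.' → open
col 4: top cell = '.' → open
col 5: top cell = '.' → open

Answer: 1,2,3,4,5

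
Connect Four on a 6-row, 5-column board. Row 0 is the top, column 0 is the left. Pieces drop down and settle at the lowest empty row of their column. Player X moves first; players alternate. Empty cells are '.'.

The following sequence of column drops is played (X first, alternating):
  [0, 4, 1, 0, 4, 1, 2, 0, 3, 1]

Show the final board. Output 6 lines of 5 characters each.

Move 1: X drops in col 0, lands at row 5
Move 2: O drops in col 4, lands at row 5
Move 3: X drops in col 1, lands at row 5
Move 4: O drops in col 0, lands at row 4
Move 5: X drops in col 4, lands at row 4
Move 6: O drops in col 1, lands at row 4
Move 7: X drops in col 2, lands at row 5
Move 8: O drops in col 0, lands at row 3
Move 9: X drops in col 3, lands at row 5
Move 10: O drops in col 1, lands at row 3

Answer: .....
.....
.....
OO...
OO..X
XXXXO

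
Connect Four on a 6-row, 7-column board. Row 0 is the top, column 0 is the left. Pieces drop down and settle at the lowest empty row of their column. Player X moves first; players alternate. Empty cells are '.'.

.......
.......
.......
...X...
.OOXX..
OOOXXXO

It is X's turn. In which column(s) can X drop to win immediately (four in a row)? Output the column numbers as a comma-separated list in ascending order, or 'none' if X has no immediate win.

col 0: drop X → no win
col 1: drop X → no win
col 2: drop X → no win
col 3: drop X → WIN!
col 4: drop X → no win
col 5: drop X → no win
col 6: drop X → no win

Answer: 3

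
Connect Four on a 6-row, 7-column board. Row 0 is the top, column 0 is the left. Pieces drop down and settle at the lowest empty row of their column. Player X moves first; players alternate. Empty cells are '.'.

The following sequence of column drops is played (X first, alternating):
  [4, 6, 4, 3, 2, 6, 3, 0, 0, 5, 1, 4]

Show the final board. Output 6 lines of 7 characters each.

Move 1: X drops in col 4, lands at row 5
Move 2: O drops in col 6, lands at row 5
Move 3: X drops in col 4, lands at row 4
Move 4: O drops in col 3, lands at row 5
Move 5: X drops in col 2, lands at row 5
Move 6: O drops in col 6, lands at row 4
Move 7: X drops in col 3, lands at row 4
Move 8: O drops in col 0, lands at row 5
Move 9: X drops in col 0, lands at row 4
Move 10: O drops in col 5, lands at row 5
Move 11: X drops in col 1, lands at row 5
Move 12: O drops in col 4, lands at row 3

Answer: .......
.......
.......
....O..
X..XX.O
OXXOXOO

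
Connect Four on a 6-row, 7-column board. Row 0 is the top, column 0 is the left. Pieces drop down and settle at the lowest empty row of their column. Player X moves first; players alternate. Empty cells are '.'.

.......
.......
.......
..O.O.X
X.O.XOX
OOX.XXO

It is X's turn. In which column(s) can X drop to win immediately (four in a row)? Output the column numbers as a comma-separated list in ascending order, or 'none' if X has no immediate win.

col 0: drop X → no win
col 1: drop X → no win
col 2: drop X → no win
col 3: drop X → WIN!
col 4: drop X → no win
col 5: drop X → no win
col 6: drop X → no win

Answer: 3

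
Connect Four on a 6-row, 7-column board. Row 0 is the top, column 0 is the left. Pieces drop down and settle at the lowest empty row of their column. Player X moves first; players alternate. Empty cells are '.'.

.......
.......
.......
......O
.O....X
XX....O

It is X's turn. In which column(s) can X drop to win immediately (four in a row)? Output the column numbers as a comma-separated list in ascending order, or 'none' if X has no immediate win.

Answer: none

Derivation:
col 0: drop X → no win
col 1: drop X → no win
col 2: drop X → no win
col 3: drop X → no win
col 4: drop X → no win
col 5: drop X → no win
col 6: drop X → no win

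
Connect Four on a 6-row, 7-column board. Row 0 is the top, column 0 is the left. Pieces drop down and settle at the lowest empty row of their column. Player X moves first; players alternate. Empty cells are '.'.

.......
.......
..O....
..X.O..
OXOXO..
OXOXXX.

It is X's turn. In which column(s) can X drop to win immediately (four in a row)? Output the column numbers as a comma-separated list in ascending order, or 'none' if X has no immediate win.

col 0: drop X → no win
col 1: drop X → no win
col 2: drop X → no win
col 3: drop X → no win
col 4: drop X → no win
col 5: drop X → no win
col 6: drop X → WIN!

Answer: 6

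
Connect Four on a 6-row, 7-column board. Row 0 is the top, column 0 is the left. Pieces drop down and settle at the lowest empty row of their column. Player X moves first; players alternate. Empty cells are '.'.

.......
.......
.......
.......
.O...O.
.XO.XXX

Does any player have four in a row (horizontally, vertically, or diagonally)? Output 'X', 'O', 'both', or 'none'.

none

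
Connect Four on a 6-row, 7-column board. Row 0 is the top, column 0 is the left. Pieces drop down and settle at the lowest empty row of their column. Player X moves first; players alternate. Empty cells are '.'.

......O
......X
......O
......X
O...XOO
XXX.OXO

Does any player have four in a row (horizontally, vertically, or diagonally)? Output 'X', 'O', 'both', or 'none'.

none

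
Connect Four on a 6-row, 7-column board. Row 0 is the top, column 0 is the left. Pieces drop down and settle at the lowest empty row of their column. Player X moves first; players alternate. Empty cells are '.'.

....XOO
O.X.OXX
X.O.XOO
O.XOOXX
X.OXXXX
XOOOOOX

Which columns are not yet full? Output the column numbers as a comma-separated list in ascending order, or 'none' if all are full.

col 0: top cell = '.' → open
col 1: top cell = '.' → open
col 2: top cell = '.' → open
col 3: top cell = '.' → open
col 4: top cell = 'X' → FULL
col 5: top cell = 'O' → FULL
col 6: top cell = 'O' → FULL

Answer: 0,1,2,3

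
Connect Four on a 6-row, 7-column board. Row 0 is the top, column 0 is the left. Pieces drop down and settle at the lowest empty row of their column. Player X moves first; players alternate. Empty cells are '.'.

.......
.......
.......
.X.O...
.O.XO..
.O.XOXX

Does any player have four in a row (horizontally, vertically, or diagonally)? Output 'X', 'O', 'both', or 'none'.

none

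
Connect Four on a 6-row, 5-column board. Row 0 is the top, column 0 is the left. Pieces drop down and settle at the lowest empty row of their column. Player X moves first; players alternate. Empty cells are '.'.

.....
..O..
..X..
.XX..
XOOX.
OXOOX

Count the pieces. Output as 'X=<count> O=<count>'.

X=7 O=6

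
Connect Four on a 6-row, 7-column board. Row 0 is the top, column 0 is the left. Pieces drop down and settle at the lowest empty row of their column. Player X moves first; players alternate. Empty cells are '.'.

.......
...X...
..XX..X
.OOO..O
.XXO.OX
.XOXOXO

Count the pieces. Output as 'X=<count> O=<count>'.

X=10 O=9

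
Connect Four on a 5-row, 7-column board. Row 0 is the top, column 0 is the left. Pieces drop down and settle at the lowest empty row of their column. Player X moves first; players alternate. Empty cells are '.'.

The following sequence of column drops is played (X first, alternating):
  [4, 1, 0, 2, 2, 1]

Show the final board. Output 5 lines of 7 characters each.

Answer: .......
.......
.......
.OX....
XOO.X..

Derivation:
Move 1: X drops in col 4, lands at row 4
Move 2: O drops in col 1, lands at row 4
Move 3: X drops in col 0, lands at row 4
Move 4: O drops in col 2, lands at row 4
Move 5: X drops in col 2, lands at row 3
Move 6: O drops in col 1, lands at row 3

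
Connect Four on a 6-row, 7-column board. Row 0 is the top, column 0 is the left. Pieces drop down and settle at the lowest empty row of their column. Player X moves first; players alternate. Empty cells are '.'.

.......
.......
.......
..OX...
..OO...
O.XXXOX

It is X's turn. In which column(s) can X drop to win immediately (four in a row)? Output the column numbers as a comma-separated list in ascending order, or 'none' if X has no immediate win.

Answer: 1

Derivation:
col 0: drop X → no win
col 1: drop X → WIN!
col 2: drop X → no win
col 3: drop X → no win
col 4: drop X → no win
col 5: drop X → no win
col 6: drop X → no win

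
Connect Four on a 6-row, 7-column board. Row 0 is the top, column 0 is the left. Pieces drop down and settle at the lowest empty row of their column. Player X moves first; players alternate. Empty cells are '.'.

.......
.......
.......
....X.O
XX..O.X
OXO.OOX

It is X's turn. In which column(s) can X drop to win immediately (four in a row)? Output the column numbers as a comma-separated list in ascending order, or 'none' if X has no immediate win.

Answer: none

Derivation:
col 0: drop X → no win
col 1: drop X → no win
col 2: drop X → no win
col 3: drop X → no win
col 4: drop X → no win
col 5: drop X → no win
col 6: drop X → no win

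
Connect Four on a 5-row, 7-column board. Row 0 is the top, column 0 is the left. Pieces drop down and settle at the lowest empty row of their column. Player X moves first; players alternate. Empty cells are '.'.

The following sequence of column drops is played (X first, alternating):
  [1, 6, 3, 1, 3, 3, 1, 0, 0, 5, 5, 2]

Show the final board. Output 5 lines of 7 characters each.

Answer: .......
.......
.X.O...
XO.X.X.
OXOX.OO

Derivation:
Move 1: X drops in col 1, lands at row 4
Move 2: O drops in col 6, lands at row 4
Move 3: X drops in col 3, lands at row 4
Move 4: O drops in col 1, lands at row 3
Move 5: X drops in col 3, lands at row 3
Move 6: O drops in col 3, lands at row 2
Move 7: X drops in col 1, lands at row 2
Move 8: O drops in col 0, lands at row 4
Move 9: X drops in col 0, lands at row 3
Move 10: O drops in col 5, lands at row 4
Move 11: X drops in col 5, lands at row 3
Move 12: O drops in col 2, lands at row 4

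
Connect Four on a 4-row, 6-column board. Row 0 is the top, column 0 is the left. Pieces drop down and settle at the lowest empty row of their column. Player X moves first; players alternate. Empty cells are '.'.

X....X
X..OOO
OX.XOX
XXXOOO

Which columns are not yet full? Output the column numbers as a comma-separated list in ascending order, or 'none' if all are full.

col 0: top cell = 'X' → FULL
col 1: top cell = '.' → open
col 2: top cell = '.' → open
col 3: top cell = '.' → open
col 4: top cell = '.' → open
col 5: top cell = 'X' → FULL

Answer: 1,2,3,4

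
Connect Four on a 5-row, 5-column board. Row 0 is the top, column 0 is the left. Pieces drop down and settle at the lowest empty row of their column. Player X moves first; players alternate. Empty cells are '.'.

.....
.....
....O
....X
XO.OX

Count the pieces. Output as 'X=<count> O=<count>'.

X=3 O=3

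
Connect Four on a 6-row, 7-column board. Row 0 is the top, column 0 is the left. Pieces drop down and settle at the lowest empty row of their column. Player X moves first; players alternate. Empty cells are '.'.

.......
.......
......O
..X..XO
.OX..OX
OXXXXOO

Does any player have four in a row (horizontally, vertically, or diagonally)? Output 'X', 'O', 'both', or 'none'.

X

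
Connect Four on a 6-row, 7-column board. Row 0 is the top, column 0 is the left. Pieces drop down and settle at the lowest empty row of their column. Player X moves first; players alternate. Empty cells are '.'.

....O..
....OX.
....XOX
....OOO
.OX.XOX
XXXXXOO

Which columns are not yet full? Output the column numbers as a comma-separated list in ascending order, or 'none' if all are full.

Answer: 0,1,2,3,5,6

Derivation:
col 0: top cell = '.' → open
col 1: top cell = '.' → open
col 2: top cell = '.' → open
col 3: top cell = '.' → open
col 4: top cell = 'O' → FULL
col 5: top cell = '.' → open
col 6: top cell = '.' → open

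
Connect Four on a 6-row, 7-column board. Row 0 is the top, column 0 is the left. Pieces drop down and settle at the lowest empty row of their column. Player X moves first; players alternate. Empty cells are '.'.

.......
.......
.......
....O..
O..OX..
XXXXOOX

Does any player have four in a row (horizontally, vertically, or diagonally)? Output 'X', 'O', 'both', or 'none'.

X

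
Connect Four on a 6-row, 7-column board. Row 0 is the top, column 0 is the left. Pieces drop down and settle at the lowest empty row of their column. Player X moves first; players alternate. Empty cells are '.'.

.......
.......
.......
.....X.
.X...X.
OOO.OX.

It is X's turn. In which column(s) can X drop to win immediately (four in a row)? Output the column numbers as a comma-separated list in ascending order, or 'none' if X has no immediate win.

col 0: drop X → no win
col 1: drop X → no win
col 2: drop X → no win
col 3: drop X → no win
col 4: drop X → no win
col 5: drop X → WIN!
col 6: drop X → no win

Answer: 5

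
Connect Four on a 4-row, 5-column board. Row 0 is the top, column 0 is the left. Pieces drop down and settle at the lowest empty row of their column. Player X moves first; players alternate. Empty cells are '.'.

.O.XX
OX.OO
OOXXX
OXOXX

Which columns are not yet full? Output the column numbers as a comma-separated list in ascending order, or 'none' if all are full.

col 0: top cell = '.' → open
col 1: top cell = 'O' → FULL
col 2: top cell = '.' → open
col 3: top cell = 'X' → FULL
col 4: top cell = 'X' → FULL

Answer: 0,2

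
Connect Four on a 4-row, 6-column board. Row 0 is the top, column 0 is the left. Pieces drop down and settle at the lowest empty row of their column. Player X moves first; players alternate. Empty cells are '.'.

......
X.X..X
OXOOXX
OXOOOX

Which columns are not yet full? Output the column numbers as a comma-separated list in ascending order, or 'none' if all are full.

col 0: top cell = '.' → open
col 1: top cell = '.' → open
col 2: top cell = '.' → open
col 3: top cell = '.' → open
col 4: top cell = '.' → open
col 5: top cell = '.' → open

Answer: 0,1,2,3,4,5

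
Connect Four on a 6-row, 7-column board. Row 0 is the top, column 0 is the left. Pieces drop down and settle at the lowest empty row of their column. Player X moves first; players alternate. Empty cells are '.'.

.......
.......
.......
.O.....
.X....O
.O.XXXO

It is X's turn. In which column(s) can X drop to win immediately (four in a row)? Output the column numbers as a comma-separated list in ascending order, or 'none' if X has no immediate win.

col 0: drop X → no win
col 1: drop X → no win
col 2: drop X → WIN!
col 3: drop X → no win
col 4: drop X → no win
col 5: drop X → no win
col 6: drop X → no win

Answer: 2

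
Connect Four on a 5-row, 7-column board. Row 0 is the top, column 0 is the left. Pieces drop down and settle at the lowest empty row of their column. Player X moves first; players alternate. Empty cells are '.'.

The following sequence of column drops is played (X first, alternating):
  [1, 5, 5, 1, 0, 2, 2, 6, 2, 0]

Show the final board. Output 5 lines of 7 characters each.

Answer: .......
.......
..X....
OOX..X.
XXO..OO

Derivation:
Move 1: X drops in col 1, lands at row 4
Move 2: O drops in col 5, lands at row 4
Move 3: X drops in col 5, lands at row 3
Move 4: O drops in col 1, lands at row 3
Move 5: X drops in col 0, lands at row 4
Move 6: O drops in col 2, lands at row 4
Move 7: X drops in col 2, lands at row 3
Move 8: O drops in col 6, lands at row 4
Move 9: X drops in col 2, lands at row 2
Move 10: O drops in col 0, lands at row 3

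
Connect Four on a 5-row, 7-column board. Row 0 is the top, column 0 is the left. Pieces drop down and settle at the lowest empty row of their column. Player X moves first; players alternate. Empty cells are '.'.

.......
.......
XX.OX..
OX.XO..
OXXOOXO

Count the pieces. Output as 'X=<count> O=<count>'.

X=8 O=7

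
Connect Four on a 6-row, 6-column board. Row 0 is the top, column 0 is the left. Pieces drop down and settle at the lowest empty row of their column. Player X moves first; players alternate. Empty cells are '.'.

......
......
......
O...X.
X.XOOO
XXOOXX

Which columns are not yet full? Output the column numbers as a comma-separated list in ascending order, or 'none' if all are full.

col 0: top cell = '.' → open
col 1: top cell = '.' → open
col 2: top cell = '.' → open
col 3: top cell = '.' → open
col 4: top cell = '.' → open
col 5: top cell = '.' → open

Answer: 0,1,2,3,4,5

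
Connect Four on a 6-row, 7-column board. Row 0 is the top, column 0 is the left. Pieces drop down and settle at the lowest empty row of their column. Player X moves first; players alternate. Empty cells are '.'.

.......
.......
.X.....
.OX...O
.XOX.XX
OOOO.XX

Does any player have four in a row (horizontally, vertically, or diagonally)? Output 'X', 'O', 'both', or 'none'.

O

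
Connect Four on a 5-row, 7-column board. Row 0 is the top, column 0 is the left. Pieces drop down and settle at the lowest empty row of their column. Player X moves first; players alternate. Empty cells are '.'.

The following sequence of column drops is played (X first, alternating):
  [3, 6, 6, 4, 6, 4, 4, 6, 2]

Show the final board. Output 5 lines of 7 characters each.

Move 1: X drops in col 3, lands at row 4
Move 2: O drops in col 6, lands at row 4
Move 3: X drops in col 6, lands at row 3
Move 4: O drops in col 4, lands at row 4
Move 5: X drops in col 6, lands at row 2
Move 6: O drops in col 4, lands at row 3
Move 7: X drops in col 4, lands at row 2
Move 8: O drops in col 6, lands at row 1
Move 9: X drops in col 2, lands at row 4

Answer: .......
......O
....X.X
....O.X
..XXO.O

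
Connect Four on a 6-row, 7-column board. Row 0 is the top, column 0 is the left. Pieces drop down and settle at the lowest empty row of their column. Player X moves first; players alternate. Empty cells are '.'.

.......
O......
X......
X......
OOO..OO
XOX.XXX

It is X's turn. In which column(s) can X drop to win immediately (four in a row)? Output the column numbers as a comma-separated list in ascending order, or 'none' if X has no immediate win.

Answer: 3

Derivation:
col 0: drop X → no win
col 1: drop X → no win
col 2: drop X → no win
col 3: drop X → WIN!
col 4: drop X → no win
col 5: drop X → no win
col 6: drop X → no win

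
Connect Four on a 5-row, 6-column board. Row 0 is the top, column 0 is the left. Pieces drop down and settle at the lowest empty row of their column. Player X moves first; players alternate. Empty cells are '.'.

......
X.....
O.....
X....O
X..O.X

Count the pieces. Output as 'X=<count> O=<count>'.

X=4 O=3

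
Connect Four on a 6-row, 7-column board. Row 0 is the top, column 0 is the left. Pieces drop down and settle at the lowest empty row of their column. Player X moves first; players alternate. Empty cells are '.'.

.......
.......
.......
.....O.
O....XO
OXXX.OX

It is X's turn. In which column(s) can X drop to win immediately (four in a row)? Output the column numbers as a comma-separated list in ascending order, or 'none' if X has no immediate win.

col 0: drop X → no win
col 1: drop X → no win
col 2: drop X → no win
col 3: drop X → no win
col 4: drop X → WIN!
col 5: drop X → no win
col 6: drop X → no win

Answer: 4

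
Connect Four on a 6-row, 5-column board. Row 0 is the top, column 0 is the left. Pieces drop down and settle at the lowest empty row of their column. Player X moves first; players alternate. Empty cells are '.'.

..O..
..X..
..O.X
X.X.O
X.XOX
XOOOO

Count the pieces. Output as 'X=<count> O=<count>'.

X=8 O=8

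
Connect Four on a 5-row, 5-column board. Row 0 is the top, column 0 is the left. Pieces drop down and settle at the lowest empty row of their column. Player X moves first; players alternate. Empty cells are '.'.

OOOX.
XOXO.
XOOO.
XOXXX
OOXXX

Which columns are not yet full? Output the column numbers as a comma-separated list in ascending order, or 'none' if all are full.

Answer: 4

Derivation:
col 0: top cell = 'O' → FULL
col 1: top cell = 'O' → FULL
col 2: top cell = 'O' → FULL
col 3: top cell = 'X' → FULL
col 4: top cell = '.' → open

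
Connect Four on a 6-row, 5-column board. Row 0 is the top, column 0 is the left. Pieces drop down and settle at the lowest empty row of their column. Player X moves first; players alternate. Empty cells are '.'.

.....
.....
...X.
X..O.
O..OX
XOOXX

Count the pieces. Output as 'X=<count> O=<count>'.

X=6 O=5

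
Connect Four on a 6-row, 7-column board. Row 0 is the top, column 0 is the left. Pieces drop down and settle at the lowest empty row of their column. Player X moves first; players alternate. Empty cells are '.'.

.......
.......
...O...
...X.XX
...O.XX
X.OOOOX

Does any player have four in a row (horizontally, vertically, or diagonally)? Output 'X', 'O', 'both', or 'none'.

O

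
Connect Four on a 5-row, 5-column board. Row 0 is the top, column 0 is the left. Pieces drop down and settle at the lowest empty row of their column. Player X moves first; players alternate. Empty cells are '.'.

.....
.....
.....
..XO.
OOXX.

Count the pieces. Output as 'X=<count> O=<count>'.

X=3 O=3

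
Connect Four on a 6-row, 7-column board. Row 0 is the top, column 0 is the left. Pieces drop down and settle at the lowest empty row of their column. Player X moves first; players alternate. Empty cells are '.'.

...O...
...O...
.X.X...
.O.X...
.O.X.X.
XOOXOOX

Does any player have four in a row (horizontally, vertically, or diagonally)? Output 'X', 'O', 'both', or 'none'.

X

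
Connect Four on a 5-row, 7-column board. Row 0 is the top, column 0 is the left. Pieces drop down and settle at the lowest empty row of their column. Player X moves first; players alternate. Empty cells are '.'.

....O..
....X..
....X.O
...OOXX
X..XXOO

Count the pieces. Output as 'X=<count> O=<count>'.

X=7 O=6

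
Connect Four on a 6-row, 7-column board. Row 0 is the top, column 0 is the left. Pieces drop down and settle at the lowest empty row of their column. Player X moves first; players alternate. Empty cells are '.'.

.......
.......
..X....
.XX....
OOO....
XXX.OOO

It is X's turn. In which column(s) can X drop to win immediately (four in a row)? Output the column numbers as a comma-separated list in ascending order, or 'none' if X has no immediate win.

col 0: drop X → no win
col 1: drop X → no win
col 2: drop X → no win
col 3: drop X → WIN!
col 4: drop X → no win
col 5: drop X → no win
col 6: drop X → no win

Answer: 3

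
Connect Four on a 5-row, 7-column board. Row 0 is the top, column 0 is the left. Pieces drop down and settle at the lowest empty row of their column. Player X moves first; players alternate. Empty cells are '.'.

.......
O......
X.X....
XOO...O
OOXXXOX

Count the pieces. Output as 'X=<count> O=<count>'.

X=7 O=7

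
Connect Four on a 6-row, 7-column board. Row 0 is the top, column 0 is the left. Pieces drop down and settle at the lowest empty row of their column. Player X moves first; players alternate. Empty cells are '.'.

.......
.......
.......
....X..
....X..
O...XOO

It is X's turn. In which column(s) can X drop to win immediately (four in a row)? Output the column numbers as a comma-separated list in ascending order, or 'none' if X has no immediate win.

Answer: 4

Derivation:
col 0: drop X → no win
col 1: drop X → no win
col 2: drop X → no win
col 3: drop X → no win
col 4: drop X → WIN!
col 5: drop X → no win
col 6: drop X → no win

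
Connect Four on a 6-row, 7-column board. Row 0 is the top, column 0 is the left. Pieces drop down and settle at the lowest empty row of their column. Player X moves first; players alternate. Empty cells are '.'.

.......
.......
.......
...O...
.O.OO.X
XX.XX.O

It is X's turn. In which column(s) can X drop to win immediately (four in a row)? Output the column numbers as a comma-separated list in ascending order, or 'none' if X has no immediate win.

col 0: drop X → no win
col 1: drop X → no win
col 2: drop X → WIN!
col 3: drop X → no win
col 4: drop X → no win
col 5: drop X → no win
col 6: drop X → no win

Answer: 2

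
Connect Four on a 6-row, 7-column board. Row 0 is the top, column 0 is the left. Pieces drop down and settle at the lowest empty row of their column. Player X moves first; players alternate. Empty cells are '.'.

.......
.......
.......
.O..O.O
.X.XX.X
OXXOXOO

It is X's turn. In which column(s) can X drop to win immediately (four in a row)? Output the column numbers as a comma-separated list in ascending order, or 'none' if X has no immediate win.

Answer: 2,5

Derivation:
col 0: drop X → no win
col 1: drop X → no win
col 2: drop X → WIN!
col 3: drop X → no win
col 4: drop X → no win
col 5: drop X → WIN!
col 6: drop X → no win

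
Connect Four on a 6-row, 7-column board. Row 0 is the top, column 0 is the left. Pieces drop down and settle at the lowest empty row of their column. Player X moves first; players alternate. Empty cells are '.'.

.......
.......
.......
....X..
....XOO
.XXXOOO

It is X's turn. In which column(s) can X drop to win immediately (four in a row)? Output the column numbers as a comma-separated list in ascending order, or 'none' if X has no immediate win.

Answer: 0

Derivation:
col 0: drop X → WIN!
col 1: drop X → no win
col 2: drop X → no win
col 3: drop X → no win
col 4: drop X → no win
col 5: drop X → no win
col 6: drop X → no win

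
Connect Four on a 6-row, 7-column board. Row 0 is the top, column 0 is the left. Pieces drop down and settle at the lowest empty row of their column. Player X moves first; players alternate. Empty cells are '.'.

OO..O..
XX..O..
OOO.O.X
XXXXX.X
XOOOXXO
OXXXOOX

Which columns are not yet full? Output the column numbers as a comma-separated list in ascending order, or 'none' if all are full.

col 0: top cell = 'O' → FULL
col 1: top cell = 'O' → FULL
col 2: top cell = '.' → open
col 3: top cell = '.' → open
col 4: top cell = 'O' → FULL
col 5: top cell = '.' → open
col 6: top cell = '.' → open

Answer: 2,3,5,6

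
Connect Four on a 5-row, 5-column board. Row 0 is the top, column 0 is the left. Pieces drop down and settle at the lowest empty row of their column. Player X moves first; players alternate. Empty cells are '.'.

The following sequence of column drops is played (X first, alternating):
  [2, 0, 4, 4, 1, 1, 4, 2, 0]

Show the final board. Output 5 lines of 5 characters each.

Move 1: X drops in col 2, lands at row 4
Move 2: O drops in col 0, lands at row 4
Move 3: X drops in col 4, lands at row 4
Move 4: O drops in col 4, lands at row 3
Move 5: X drops in col 1, lands at row 4
Move 6: O drops in col 1, lands at row 3
Move 7: X drops in col 4, lands at row 2
Move 8: O drops in col 2, lands at row 3
Move 9: X drops in col 0, lands at row 3

Answer: .....
.....
....X
XOO.O
OXX.X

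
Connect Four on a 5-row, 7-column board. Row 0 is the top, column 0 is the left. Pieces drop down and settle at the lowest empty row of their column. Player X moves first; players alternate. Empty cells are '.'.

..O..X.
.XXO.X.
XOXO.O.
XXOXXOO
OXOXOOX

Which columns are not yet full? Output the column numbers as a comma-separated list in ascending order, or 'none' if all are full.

Answer: 0,1,3,4,6

Derivation:
col 0: top cell = '.' → open
col 1: top cell = '.' → open
col 2: top cell = 'O' → FULL
col 3: top cell = '.' → open
col 4: top cell = '.' → open
col 5: top cell = 'X' → FULL
col 6: top cell = '.' → open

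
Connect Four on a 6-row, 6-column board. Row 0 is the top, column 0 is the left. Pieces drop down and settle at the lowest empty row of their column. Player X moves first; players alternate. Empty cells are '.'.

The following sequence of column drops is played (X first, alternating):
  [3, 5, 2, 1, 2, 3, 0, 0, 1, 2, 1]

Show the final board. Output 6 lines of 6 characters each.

Move 1: X drops in col 3, lands at row 5
Move 2: O drops in col 5, lands at row 5
Move 3: X drops in col 2, lands at row 5
Move 4: O drops in col 1, lands at row 5
Move 5: X drops in col 2, lands at row 4
Move 6: O drops in col 3, lands at row 4
Move 7: X drops in col 0, lands at row 5
Move 8: O drops in col 0, lands at row 4
Move 9: X drops in col 1, lands at row 4
Move 10: O drops in col 2, lands at row 3
Move 11: X drops in col 1, lands at row 3

Answer: ......
......
......
.XO...
OXXO..
XOXX.O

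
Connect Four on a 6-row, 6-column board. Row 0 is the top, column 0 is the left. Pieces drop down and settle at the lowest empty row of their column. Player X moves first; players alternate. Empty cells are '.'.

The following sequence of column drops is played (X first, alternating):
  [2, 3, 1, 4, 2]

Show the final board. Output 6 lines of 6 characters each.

Answer: ......
......
......
......
..X...
.XXOO.

Derivation:
Move 1: X drops in col 2, lands at row 5
Move 2: O drops in col 3, lands at row 5
Move 3: X drops in col 1, lands at row 5
Move 4: O drops in col 4, lands at row 5
Move 5: X drops in col 2, lands at row 4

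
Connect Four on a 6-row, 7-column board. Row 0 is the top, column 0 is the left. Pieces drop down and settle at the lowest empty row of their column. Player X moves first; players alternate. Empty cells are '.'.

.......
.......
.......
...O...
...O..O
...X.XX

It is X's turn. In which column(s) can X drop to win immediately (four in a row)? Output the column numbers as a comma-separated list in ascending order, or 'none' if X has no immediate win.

Answer: 4

Derivation:
col 0: drop X → no win
col 1: drop X → no win
col 2: drop X → no win
col 3: drop X → no win
col 4: drop X → WIN!
col 5: drop X → no win
col 6: drop X → no win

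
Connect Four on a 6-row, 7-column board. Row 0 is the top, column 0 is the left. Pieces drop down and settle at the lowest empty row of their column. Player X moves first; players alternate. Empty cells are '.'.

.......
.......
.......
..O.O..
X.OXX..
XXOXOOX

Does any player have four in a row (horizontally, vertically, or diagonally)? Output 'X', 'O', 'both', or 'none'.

none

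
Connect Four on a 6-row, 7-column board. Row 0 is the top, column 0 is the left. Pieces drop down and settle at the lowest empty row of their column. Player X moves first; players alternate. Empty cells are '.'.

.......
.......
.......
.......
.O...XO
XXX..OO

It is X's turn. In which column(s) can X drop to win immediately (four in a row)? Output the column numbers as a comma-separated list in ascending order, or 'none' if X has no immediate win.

Answer: 3

Derivation:
col 0: drop X → no win
col 1: drop X → no win
col 2: drop X → no win
col 3: drop X → WIN!
col 4: drop X → no win
col 5: drop X → no win
col 6: drop X → no win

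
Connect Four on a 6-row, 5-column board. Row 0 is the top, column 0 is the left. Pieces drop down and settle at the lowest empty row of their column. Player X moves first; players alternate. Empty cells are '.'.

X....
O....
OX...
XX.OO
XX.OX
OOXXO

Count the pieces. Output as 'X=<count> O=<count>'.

X=9 O=8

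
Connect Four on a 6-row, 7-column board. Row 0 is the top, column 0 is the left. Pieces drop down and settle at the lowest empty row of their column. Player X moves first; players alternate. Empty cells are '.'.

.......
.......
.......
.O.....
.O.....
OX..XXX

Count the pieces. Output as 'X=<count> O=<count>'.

X=4 O=3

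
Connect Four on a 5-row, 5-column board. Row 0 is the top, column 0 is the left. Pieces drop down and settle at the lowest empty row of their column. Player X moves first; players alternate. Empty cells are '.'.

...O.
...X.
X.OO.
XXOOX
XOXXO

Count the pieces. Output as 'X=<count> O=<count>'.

X=8 O=7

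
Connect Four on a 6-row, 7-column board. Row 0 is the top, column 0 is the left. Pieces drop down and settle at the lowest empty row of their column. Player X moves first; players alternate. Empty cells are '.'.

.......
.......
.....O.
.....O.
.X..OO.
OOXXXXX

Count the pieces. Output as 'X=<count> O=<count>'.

X=6 O=6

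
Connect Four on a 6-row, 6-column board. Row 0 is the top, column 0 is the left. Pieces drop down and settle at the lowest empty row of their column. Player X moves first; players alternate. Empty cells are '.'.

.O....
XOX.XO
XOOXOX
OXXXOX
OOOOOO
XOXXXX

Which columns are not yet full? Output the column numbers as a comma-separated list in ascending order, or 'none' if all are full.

col 0: top cell = '.' → open
col 1: top cell = 'O' → FULL
col 2: top cell = '.' → open
col 3: top cell = '.' → open
col 4: top cell = '.' → open
col 5: top cell = '.' → open

Answer: 0,2,3,4,5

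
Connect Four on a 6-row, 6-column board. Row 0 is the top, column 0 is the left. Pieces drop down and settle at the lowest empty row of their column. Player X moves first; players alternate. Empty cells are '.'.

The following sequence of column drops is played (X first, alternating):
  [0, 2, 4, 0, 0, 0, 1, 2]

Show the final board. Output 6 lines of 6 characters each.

Move 1: X drops in col 0, lands at row 5
Move 2: O drops in col 2, lands at row 5
Move 3: X drops in col 4, lands at row 5
Move 4: O drops in col 0, lands at row 4
Move 5: X drops in col 0, lands at row 3
Move 6: O drops in col 0, lands at row 2
Move 7: X drops in col 1, lands at row 5
Move 8: O drops in col 2, lands at row 4

Answer: ......
......
O.....
X.....
O.O...
XXO.X.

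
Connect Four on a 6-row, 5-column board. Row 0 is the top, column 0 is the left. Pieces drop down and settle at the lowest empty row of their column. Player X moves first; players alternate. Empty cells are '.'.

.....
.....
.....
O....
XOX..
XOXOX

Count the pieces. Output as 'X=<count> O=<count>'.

X=5 O=4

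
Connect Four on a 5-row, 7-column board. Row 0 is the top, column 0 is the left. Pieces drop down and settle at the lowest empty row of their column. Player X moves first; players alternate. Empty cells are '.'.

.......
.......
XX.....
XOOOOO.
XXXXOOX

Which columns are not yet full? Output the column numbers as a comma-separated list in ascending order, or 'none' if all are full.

col 0: top cell = '.' → open
col 1: top cell = '.' → open
col 2: top cell = '.' → open
col 3: top cell = '.' → open
col 4: top cell = '.' → open
col 5: top cell = '.' → open
col 6: top cell = '.' → open

Answer: 0,1,2,3,4,5,6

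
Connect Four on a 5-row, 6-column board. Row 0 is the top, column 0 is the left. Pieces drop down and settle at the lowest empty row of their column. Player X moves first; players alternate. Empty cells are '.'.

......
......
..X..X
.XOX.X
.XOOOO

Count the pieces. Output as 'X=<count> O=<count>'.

X=6 O=5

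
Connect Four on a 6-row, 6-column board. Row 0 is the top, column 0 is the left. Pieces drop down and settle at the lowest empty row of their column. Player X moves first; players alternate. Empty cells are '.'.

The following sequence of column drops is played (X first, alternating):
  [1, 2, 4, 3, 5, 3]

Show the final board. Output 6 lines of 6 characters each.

Move 1: X drops in col 1, lands at row 5
Move 2: O drops in col 2, lands at row 5
Move 3: X drops in col 4, lands at row 5
Move 4: O drops in col 3, lands at row 5
Move 5: X drops in col 5, lands at row 5
Move 6: O drops in col 3, lands at row 4

Answer: ......
......
......
......
...O..
.XOOXX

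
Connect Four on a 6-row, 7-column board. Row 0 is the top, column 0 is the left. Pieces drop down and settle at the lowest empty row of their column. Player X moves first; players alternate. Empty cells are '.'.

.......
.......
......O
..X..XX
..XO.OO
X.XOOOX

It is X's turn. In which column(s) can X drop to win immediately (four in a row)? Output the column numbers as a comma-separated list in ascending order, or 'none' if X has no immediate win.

Answer: 2

Derivation:
col 0: drop X → no win
col 1: drop X → no win
col 2: drop X → WIN!
col 3: drop X → no win
col 4: drop X → no win
col 5: drop X → no win
col 6: drop X → no win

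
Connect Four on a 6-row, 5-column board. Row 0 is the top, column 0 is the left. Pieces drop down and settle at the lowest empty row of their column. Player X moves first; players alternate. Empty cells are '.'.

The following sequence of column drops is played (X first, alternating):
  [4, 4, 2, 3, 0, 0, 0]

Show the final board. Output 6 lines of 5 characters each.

Move 1: X drops in col 4, lands at row 5
Move 2: O drops in col 4, lands at row 4
Move 3: X drops in col 2, lands at row 5
Move 4: O drops in col 3, lands at row 5
Move 5: X drops in col 0, lands at row 5
Move 6: O drops in col 0, lands at row 4
Move 7: X drops in col 0, lands at row 3

Answer: .....
.....
.....
X....
O...O
X.XOX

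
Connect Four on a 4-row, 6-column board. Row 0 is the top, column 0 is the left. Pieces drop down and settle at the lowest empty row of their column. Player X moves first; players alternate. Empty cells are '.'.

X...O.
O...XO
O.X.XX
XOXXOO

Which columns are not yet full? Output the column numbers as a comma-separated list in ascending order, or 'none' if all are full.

Answer: 1,2,3,5

Derivation:
col 0: top cell = 'X' → FULL
col 1: top cell = '.' → open
col 2: top cell = '.' → open
col 3: top cell = '.' → open
col 4: top cell = 'O' → FULL
col 5: top cell = '.' → open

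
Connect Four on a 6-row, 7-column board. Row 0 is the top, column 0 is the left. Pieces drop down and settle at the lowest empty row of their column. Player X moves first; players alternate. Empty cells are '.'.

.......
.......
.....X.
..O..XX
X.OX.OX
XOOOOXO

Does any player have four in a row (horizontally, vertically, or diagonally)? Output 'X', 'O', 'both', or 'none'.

O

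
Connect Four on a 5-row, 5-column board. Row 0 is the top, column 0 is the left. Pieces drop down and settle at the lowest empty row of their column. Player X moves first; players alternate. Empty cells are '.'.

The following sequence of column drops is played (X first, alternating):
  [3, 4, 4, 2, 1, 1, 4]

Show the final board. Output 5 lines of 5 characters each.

Answer: .....
.....
....X
.O..X
.XOXO

Derivation:
Move 1: X drops in col 3, lands at row 4
Move 2: O drops in col 4, lands at row 4
Move 3: X drops in col 4, lands at row 3
Move 4: O drops in col 2, lands at row 4
Move 5: X drops in col 1, lands at row 4
Move 6: O drops in col 1, lands at row 3
Move 7: X drops in col 4, lands at row 2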